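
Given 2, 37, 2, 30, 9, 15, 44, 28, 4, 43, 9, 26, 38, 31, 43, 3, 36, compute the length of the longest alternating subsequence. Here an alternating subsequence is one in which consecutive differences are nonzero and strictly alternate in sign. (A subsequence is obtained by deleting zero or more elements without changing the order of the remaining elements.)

14

Track the best alternating length ending on an up-step vs a down-step at each position: up/down = 1/1, 2/1, 1/3, 4/3, 4/5, 6/5, 6/1, 6/7, 4/7, 8/7, 8/9, 10/9, 10/9, 10/11, 12/7, 4/13, 14/13.
The maximum over both is 14; one such subsequence is 2, 37, 2, 30, 9, 44, 28, 43, 9, 38, 31, 43, 3, 36.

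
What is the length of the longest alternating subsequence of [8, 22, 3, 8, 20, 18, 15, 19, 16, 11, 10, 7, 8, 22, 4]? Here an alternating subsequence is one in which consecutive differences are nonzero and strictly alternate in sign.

Track the best alternating length ending on an up-step vs a down-step at each position: up/down = 1/1, 2/1, 1/3, 4/3, 4/3, 4/5, 4/5, 6/5, 6/7, 4/7, 4/7, 4/7, 8/7, 8/1, 4/9.
The maximum over both is 9; one such subsequence is 8, 22, 3, 20, 18, 19, 7, 8, 4.

9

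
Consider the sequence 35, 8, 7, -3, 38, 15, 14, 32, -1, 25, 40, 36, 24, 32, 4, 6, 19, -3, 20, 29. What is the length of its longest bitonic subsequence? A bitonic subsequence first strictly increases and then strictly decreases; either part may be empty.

One longest bitonic subsequence is 8, 15, 32, 40, 36, 32, 19, -3 (positions 2,6,8,11,12,14,17,18): it rises to 40 then falls. Length 8 is optimal.

8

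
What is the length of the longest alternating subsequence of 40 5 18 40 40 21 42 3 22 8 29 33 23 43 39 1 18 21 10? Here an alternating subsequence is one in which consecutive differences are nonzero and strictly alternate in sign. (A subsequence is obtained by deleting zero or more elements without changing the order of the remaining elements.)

14

A longest alternating subsequence is 40, 5, 40, 21, 42, 3, 22, 8, 29, 23, 43, 1, 18, 10 (positions 1,2,4,6,7,8,9,10,11,13,14,16,17,19); its 13 consecutive differences strictly alternate in sign, and length 14 is optimal.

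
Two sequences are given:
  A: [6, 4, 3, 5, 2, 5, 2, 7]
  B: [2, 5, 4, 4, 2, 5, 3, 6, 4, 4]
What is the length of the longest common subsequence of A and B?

Backtracking the LCS table gives one alignment: 4 (A2,B4) → 2 (A5,B5) → 5 (A6,B6).
So the longest common subsequence has length 3.

3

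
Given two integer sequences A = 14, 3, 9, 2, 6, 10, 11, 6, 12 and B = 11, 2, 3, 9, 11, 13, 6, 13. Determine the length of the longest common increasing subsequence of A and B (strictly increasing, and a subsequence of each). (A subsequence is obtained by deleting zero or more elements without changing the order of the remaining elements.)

3

For each value that appears in both, track the longest common increasing run ending there.
The best achievable length is 3; one witness is 3, 9, 11 (A-positions 2,3,7, B-positions 3,4,5).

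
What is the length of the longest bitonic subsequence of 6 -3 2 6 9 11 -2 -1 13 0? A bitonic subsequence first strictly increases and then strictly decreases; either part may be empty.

7

Let inc[i] be the LIS ending at i and dec[i] the longest strictly decreasing subsequence starting at i. inc = [1, 1, 2, 3, 4, 5, 2, 3, 6, 4], dec = [3, 1, 2, 2, 2, 2, 1, 1, 2, 1].
max_i inc[i]+dec[i]−1 = 7, with one witness -3, 2, 6, 9, 11, 13, 0.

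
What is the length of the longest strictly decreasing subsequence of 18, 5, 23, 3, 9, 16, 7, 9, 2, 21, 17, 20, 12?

Scanning left to right, the best length ending at each element is: 18→1, 5→2, 23→1, 3→3, 9→2, 16→2, 7→3, 9→3, 2→4, 21→2, 17→3, 20→3, 12→4.
So the longest decreasing subsequence has length 4, e.g. 18, 5, 3, 2.

4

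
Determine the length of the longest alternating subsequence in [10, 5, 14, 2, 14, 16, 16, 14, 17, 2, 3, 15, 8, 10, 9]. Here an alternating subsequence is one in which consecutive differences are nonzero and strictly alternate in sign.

12

A longest alternating subsequence is 10, 5, 14, 2, 16, 14, 17, 2, 15, 8, 10, 9 (positions 1,2,3,4,6,8,9,10,12,13,14,15); its 11 consecutive differences strictly alternate in sign, and length 12 is optimal.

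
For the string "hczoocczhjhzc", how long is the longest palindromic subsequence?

One longest palindromic subsequence is czhjhzc (positions 2,3,9,10,11,12,13); it reads the same forward and backward, and the interval DP gives dp[1][13] = 7.

7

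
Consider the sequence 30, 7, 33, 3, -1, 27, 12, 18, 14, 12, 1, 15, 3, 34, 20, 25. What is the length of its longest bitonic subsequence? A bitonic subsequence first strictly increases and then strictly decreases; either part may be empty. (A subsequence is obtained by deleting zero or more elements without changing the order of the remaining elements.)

7

Let inc[i] be the LIS ending at i and dec[i] the longest strictly decreasing subsequence starting at i. inc = [1, 1, 2, 1, 1, 2, 2, 3, 3, 2, 2, 4, 3, 5, 5, 6], dec = [6, 3, 6, 2, 1, 5, 2, 4, 3, 2, 1, 2, 1, 2, 1, 1].
max_i inc[i]+dec[i]−1 = 7, with one witness 30, 33, 27, 18, 14, 12, 3.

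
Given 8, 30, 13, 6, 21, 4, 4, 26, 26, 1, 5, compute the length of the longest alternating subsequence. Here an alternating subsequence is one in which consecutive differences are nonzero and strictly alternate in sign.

8

Track the best alternating length ending on an up-step vs a down-step at each position: up/down = 1/1, 2/1, 2/3, 1/3, 4/3, 1/5, 1/5, 6/3, 6/3, 1/7, 8/7.
The maximum over both is 8; one such subsequence is 8, 30, 13, 21, 4, 26, 1, 5.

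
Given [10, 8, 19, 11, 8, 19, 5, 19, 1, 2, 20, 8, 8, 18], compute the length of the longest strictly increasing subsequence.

Scanning left to right, the best length ending at each element is: 10→1, 8→1, 19→2, 11→2, 8→1, 19→3, 5→1, 19→3, 1→1, 2→2, 20→4, 8→3, 8→3, 18→4.
So the longest increasing subsequence has length 4, e.g. 10, 11, 19, 20.

4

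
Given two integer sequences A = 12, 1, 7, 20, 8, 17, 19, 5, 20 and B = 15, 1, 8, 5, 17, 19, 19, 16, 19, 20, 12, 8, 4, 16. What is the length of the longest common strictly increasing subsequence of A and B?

5

A longest common strictly increasing subsequence is 1, 8, 17, 19, 20 (length 5); it appears in order in both A and B, and no longer such subsequence exists.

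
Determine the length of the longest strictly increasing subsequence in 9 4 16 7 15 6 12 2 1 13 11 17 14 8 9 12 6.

Scanning left to right, the best length ending at each element is: 9→1, 4→1, 16→2, 7→2, 15→3, 6→2, 12→3, 2→1, 1→1, 13→4, 11→3, 17→5, 14→5, 8→3, 9→4, 12→5, 6→2.
So the longest increasing subsequence has length 5, e.g. 4, 7, 12, 13, 17.

5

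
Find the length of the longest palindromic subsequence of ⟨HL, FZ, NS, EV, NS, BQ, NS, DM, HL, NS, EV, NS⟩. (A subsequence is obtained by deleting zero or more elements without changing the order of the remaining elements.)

One longest palindromic subsequence is NS EV NS HL NS EV NS (positions 3,4,5,9,10,11,12); it reads the same forward and backward, and the interval DP gives dp[1][12] = 7.

7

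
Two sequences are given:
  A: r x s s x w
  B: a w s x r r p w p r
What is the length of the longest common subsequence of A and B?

A longest common subsequence is sxw (length 3); the LCS DP confirms no longer common subsequence exists.

3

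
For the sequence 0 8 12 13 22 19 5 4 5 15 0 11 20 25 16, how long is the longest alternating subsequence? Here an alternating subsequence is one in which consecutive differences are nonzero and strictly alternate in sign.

7

Track the best alternating length ending on an up-step vs a down-step at each position: up/down = 1/1, 2/1, 2/1, 2/1, 2/1, 2/3, 2/3, 2/3, 4/3, 4/3, 1/5, 6/5, 6/3, 6/1, 6/7.
The maximum over both is 7; one such subsequence is 0, 8, 4, 5, 0, 20, 16.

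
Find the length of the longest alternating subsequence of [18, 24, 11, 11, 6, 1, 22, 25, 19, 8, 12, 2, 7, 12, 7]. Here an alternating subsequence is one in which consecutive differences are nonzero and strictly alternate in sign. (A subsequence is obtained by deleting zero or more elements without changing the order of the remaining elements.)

9

A longest alternating subsequence is 18, 24, 11, 22, 8, 12, 2, 12, 7 (positions 1,2,3,7,10,11,12,14,15); its 8 consecutive differences strictly alternate in sign, and length 9 is optimal.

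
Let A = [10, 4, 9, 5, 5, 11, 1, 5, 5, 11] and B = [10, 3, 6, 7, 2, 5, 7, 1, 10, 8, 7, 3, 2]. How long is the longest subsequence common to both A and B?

3

Backtracking the LCS table gives one alignment: 10 (A1,B1) → 5 (A4,B6) → 1 (A7,B8).
So the longest common subsequence has length 3.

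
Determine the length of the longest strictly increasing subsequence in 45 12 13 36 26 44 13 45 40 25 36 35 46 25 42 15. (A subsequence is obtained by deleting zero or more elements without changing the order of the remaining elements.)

6

Scanning left to right, the best length ending at each element is: 45→1, 12→1, 13→2, 36→3, 26→3, 44→4, 13→2, 45→5, 40→4, 25→3, 36→4, 35→4, 46→6, 25→3, 42→5, 15→3.
So the longest increasing subsequence has length 6, e.g. 12, 13, 36, 44, 45, 46.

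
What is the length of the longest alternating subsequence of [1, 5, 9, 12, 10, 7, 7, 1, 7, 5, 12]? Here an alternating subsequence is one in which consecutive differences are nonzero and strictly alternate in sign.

Track the best alternating length ending on an up-step vs a down-step at each position: up/down = 1/1, 2/1, 2/1, 2/1, 2/3, 2/3, 2/3, 1/3, 4/3, 4/5, 6/1.
The maximum over both is 6; one such subsequence is 1, 5, 1, 7, 5, 12.

6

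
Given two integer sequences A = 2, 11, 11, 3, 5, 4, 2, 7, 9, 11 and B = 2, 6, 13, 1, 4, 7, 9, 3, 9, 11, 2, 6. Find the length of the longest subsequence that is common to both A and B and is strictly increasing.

5

For each value that appears in both, track the longest common increasing run ending there.
The best achievable length is 5; one witness is 2, 4, 7, 9, 11 (A-positions 1,6,8,9,10, B-positions 1,5,6,7,10).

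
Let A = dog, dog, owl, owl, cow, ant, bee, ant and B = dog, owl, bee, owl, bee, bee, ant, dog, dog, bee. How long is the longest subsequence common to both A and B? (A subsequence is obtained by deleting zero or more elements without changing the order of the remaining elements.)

A longest common subsequence is dog, owl, owl, ant, bee (length 5); the LCS DP confirms no longer common subsequence exists.

5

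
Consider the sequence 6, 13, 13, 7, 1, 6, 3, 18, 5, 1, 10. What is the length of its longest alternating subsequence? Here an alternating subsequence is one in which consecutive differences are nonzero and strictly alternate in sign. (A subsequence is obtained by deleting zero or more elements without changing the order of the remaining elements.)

Track the best alternating length ending on an up-step vs a down-step at each position: up/down = 1/1, 2/1, 2/1, 2/3, 1/3, 4/3, 4/5, 6/1, 6/7, 1/7, 8/7.
The maximum over both is 8; one such subsequence is 6, 13, 1, 6, 3, 18, 5, 10.

8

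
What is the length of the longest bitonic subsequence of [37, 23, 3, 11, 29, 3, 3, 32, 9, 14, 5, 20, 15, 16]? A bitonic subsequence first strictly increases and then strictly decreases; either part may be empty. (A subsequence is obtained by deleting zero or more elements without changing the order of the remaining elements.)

Let inc[i] be the LIS ending at i and dec[i] the longest strictly decreasing subsequence starting at i. inc = [1, 1, 1, 2, 3, 1, 1, 4, 2, 3, 2, 4, 4, 5], dec = [5, 4, 1, 3, 3, 1, 1, 3, 2, 2, 1, 2, 1, 1].
max_i inc[i]+dec[i]−1 = 6, with one witness 3, 11, 29, 32, 20, 16.

6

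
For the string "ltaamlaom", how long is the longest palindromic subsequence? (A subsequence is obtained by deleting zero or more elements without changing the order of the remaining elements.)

4

Using dp[i][j] = 2 + dp[i+1][j−1] if the ends match, else max(dp[i+1][j], dp[i][j−1]):
dp[1][9] = 4. A witness is laal at positions 1,3,4,6.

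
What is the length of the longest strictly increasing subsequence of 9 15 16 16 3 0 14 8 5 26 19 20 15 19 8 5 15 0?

5

Scanning left to right, the best length ending at each element is: 9→1, 15→2, 16→3, 16→3, 3→1, 0→1, 14→2, 8→2, 5→2, 26→4, 19→4, 20→5, 15→3, 19→4, 8→3, 5→2, 15→4, 0→1.
So the longest increasing subsequence has length 5, e.g. 9, 15, 16, 19, 20.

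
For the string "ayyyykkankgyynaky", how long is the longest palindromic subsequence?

10

Using dp[i][j] = 2 + dp[i+1][j−1] if the ends match, else max(dp[i+1][j], dp[i][j−1]):
dp[1][17] = 10. A witness is ykanyynaky at positions 2,6,8,9,12,13,14,15,16,17.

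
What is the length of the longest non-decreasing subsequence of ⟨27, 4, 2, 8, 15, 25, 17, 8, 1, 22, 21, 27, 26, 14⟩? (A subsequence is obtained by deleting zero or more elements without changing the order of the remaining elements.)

6

Let dp[i] be the longest non-decreasing subsequence ending at position i. Then dp = [1, 1, 1, 2, 3, 4, 4, 3, 1, 5, 5, 6, 6, 4].
The maximum is 6; one witness is 4, 8, 15, 17, 22, 27 at positions 2,4,5,7,10,12.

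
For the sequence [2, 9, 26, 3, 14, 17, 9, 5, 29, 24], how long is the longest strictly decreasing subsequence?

4

Let dp[i] be the longest decreasing subsequence ending at position i. Then dp = [1, 1, 1, 2, 2, 2, 3, 4, 1, 2].
The maximum is 4; one witness is 26, 14, 9, 5 at positions 3,5,7,8.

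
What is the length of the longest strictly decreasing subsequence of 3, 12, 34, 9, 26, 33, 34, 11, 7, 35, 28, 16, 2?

5

Scanning left to right, the best length ending at each element is: 3→1, 12→1, 34→1, 9→2, 26→2, 33→2, 34→1, 11→3, 7→4, 35→1, 28→3, 16→4, 2→5.
So the longest decreasing subsequence has length 5, e.g. 34, 26, 11, 7, 2.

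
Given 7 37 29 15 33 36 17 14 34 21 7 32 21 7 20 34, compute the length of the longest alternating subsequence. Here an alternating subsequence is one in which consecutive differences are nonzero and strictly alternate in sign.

Track the best alternating length ending on an up-step vs a down-step at each position: up/down = 1/1, 2/1, 2/3, 2/3, 4/3, 4/3, 4/5, 2/5, 6/5, 6/7, 1/7, 8/7, 8/9, 1/9, 10/9, 10/5.
The maximum over both is 10; one such subsequence is 7, 37, 29, 33, 17, 34, 21, 32, 7, 20.

10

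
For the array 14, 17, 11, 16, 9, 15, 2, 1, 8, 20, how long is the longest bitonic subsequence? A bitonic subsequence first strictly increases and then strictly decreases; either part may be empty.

6

Let inc[i] be the LIS ending at i and dec[i] the longest strictly decreasing subsequence starting at i. inc = [1, 2, 1, 2, 1, 2, 1, 1, 2, 3], dec = [5, 5, 4, 4, 3, 3, 2, 1, 1, 1].
max_i inc[i]+dec[i]−1 = 6, with one witness 14, 17, 16, 15, 2, 1.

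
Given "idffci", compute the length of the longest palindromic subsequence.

4

One longest palindromic subsequence is iffi (positions 1,3,4,6); it reads the same forward and backward, and the interval DP gives dp[1][6] = 4.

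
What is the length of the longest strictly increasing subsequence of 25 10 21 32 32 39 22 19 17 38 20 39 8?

One longest increasing subsequence is 10, 21, 32, 38, 39 (positions 2,3,4,10,12), of length 5; no longer one exists.

5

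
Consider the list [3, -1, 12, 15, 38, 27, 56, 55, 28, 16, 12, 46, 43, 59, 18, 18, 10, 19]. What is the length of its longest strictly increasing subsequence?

One longest increasing subsequence is 3, 12, 15, 27, 28, 46, 59 (positions 1,3,4,6,9,12,14), of length 7; no longer one exists.

7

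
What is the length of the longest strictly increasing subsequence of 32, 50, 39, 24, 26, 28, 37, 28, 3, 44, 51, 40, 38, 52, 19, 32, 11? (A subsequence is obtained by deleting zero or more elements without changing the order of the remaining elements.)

Scanning left to right, the best length ending at each element is: 32→1, 50→2, 39→2, 24→1, 26→2, 28→3, 37→4, 28→3, 3→1, 44→5, 51→6, 40→5, 38→5, 52→7, 19→2, 32→4, 11→2.
So the longest increasing subsequence has length 7, e.g. 24, 26, 28, 37, 44, 51, 52.

7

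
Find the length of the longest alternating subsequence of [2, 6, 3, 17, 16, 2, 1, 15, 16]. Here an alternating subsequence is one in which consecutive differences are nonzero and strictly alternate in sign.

6

A longest alternating subsequence is 2, 6, 3, 17, 2, 15 (positions 1,2,3,4,6,8); its 5 consecutive differences strictly alternate in sign, and length 6 is optimal.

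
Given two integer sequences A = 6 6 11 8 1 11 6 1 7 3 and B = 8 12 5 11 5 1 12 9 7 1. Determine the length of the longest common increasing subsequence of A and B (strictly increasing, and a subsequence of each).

2

A longest common strictly increasing subsequence is 8, 11 (length 2); it appears in order in both A and B, and no longer such subsequence exists.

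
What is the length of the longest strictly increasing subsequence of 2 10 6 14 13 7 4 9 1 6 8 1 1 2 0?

One longest increasing subsequence is 2, 6, 7, 9 (positions 1,3,6,8), of length 4; no longer one exists.

4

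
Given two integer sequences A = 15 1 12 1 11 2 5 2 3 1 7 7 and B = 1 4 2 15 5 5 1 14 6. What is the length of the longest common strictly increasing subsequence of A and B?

3

A longest common strictly increasing subsequence is 1, 2, 5 (length 3); it appears in order in both A and B, and no longer such subsequence exists.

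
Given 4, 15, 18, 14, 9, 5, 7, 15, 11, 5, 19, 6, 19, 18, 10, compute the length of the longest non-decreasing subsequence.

Let dp[i] be the longest non-decreasing subsequence ending at position i. Then dp = [1, 2, 3, 2, 2, 2, 3, 4, 4, 3, 5, 4, 6, 5, 5].
The maximum is 6; one witness is 4, 5, 7, 15, 19, 19 at positions 1,6,7,8,11,13.

6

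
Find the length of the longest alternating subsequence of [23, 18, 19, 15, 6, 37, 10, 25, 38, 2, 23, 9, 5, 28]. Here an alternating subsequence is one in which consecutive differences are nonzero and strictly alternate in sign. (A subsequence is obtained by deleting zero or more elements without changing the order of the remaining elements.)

11

A longest alternating subsequence is 23, 18, 19, 15, 37, 10, 25, 2, 23, 9, 28 (positions 1,2,3,4,6,7,8,10,11,12,14); its 10 consecutive differences strictly alternate in sign, and length 11 is optimal.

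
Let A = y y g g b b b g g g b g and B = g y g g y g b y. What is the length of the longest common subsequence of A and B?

5

A longest common subsequence is ygggb (length 5); the LCS DP confirms no longer common subsequence exists.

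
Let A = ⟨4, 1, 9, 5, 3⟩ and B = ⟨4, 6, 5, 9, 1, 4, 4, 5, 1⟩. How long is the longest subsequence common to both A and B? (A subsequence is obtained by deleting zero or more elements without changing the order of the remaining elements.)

3

A longest common subsequence is 4, 1, 5 (length 3); the LCS DP confirms no longer common subsequence exists.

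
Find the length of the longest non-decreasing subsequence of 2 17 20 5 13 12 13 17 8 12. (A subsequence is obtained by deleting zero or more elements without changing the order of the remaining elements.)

5

Scanning left to right, the best length ending at each element is: 2→1, 17→2, 20→3, 5→2, 13→3, 12→3, 13→4, 17→5, 8→3, 12→4.
So the longest non-decreasing subsequence has length 5, e.g. 2, 5, 13, 13, 17.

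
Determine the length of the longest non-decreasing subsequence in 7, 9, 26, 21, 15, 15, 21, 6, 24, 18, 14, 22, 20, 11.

6

Let dp[i] be the longest non-decreasing subsequence ending at position i. Then dp = [1, 2, 3, 3, 3, 4, 5, 1, 6, 5, 3, 6, 6, 3].
The maximum is 6; one witness is 7, 9, 15, 15, 21, 24 at positions 1,2,5,6,7,9.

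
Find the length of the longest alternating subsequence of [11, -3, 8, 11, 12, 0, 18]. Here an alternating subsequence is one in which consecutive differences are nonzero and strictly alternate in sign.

5

A longest alternating subsequence is 11, -3, 8, 0, 18 (positions 1,2,3,6,7); its 4 consecutive differences strictly alternate in sign, and length 5 is optimal.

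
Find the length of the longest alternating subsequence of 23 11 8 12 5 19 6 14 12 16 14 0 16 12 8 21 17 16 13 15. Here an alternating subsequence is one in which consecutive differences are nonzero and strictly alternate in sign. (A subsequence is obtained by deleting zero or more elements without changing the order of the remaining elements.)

15

Track the best alternating length ending on an up-step vs a down-step at each position: up/down = 1/1, 1/2, 1/2, 3/2, 1/4, 5/2, 5/6, 7/6, 7/8, 9/6, 9/10, 1/10, 11/6, 11/12, 11/12, 13/2, 13/14, 13/14, 13/14, 15/14.
The maximum over both is 15; one such subsequence is 23, 11, 12, 5, 19, 6, 14, 12, 16, 14, 16, 12, 21, 13, 15.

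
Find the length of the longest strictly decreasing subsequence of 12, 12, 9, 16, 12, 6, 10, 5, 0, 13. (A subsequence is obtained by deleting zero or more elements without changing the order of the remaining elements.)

Scanning left to right, the best length ending at each element is: 12→1, 12→1, 9→2, 16→1, 12→2, 6→3, 10→3, 5→4, 0→5, 13→2.
So the longest decreasing subsequence has length 5, e.g. 12, 9, 6, 5, 0.

5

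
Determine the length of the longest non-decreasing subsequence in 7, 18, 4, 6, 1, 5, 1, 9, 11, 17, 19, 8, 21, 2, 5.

7

Scanning left to right, the best length ending at each element is: 7→1, 18→2, 4→1, 6→2, 1→1, 5→2, 1→2, 9→3, 11→4, 17→5, 19→6, 8→3, 21→7, 2→3, 5→4.
So the longest non-decreasing subsequence has length 7, e.g. 4, 6, 9, 11, 17, 19, 21.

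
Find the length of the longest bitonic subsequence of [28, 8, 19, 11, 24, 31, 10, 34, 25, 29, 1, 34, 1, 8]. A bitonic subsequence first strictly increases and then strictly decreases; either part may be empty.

Let inc[i] be the LIS ending at i and dec[i] the longest strictly decreasing subsequence starting at i. inc = [1, 1, 2, 2, 3, 4, 2, 5, 4, 5, 1, 6, 1, 2], dec = [5, 2, 4, 3, 3, 3, 2, 3, 2, 2, 1, 2, 1, 1].
max_i inc[i]+dec[i]−1 = 7, with one witness 8, 19, 24, 31, 34, 29, 8.

7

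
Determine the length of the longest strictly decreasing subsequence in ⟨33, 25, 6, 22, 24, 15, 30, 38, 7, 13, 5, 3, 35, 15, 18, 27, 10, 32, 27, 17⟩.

One longest decreasing subsequence is 33, 25, 22, 15, 7, 5, 3 (positions 1,2,4,6,9,11,12), of length 7; no longer one exists.

7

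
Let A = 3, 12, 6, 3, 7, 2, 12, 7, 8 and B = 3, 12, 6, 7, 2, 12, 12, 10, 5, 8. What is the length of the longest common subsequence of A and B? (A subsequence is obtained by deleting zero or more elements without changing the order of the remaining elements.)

7

Backtracking the LCS table gives one alignment: 3 (A1,B1) → 12 (A2,B2) → 6 (A3,B3) → 7 (A5,B4) → 2 (A6,B5) → 12 (A7,B7) → 8 (A9,B10).
So the longest common subsequence has length 7.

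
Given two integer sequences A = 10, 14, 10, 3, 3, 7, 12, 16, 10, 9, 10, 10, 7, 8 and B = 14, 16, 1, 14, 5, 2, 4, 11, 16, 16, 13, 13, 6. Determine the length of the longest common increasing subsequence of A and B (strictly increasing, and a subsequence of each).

2

A longest common strictly increasing subsequence is 14, 16 (length 2); it appears in order in both A and B, and no longer such subsequence exists.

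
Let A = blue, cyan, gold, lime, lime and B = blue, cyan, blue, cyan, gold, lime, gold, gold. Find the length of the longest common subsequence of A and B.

4

Backtracking the LCS table gives one alignment: blue (A1,B3) → cyan (A2,B4) → gold (A3,B5) → lime (A4,B6).
So the longest common subsequence has length 4.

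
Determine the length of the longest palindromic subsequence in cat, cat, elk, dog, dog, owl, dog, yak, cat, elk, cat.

7

Using dp[i][j] = 2 + dp[i+1][j−1] if the ends match, else max(dp[i+1][j], dp[i][j−1]):
dp[1][11] = 7. A witness is cat elk dog owl dog elk cat at positions 1,3,5,6,7,10,11.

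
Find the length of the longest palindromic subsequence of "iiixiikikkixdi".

9

Using dp[i][j] = 2 + dp[i+1][j−1] if the ends match, else max(dp[i+1][j], dp[i][j−1]):
dp[1][14] = 9. A witness is ixikkkixi at positions 1,4,5,7,9,10,11,12,14.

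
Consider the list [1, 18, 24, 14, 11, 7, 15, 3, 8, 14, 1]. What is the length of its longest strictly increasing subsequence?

One longest increasing subsequence is 1, 7, 8, 14 (positions 1,6,9,10), of length 4; no longer one exists.

4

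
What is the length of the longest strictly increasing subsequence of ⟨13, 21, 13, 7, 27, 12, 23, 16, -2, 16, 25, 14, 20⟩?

Scanning left to right, the best length ending at each element is: 13→1, 21→2, 13→1, 7→1, 27→3, 12→2, 23→3, 16→3, -2→1, 16→3, 25→4, 14→3, 20→4.
So the longest increasing subsequence has length 4, e.g. 13, 21, 23, 25.

4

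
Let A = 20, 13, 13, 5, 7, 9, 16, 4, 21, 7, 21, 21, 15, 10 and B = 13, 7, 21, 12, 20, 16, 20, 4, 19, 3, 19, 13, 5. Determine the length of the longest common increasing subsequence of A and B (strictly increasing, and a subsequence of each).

2

For each value that appears in both, track the longest common increasing run ending there.
The best achievable length is 2; one witness is 13, 21 (A-positions 2,9, B-positions 1,3).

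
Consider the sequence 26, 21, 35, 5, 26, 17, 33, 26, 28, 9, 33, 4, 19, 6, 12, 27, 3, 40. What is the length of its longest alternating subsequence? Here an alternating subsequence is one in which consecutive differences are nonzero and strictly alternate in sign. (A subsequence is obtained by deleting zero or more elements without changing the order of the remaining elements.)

17

A longest alternating subsequence is 26, 21, 35, 5, 26, 17, 33, 26, 28, 9, 33, 4, 19, 6, 12, 3, 40 (positions 1,2,3,4,5,6,7,8,9,10,11,12,13,14,15,17,18); its 16 consecutive differences strictly alternate in sign, and length 17 is optimal.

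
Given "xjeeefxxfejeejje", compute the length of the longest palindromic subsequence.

12

One longest palindromic subsequence is jeeefxxfeeej (positions 2,3,4,5,6,7,8,9,10,12,13,15); it reads the same forward and backward, and the interval DP gives dp[1][16] = 12.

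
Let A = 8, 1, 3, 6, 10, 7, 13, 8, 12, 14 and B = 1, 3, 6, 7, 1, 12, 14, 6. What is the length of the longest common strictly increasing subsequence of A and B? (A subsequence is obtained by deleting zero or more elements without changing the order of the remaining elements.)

For each value that appears in both, track the longest common increasing run ending there.
The best achievable length is 6; one witness is 1, 3, 6, 7, 12, 14 (A-positions 2,3,4,6,9,10, B-positions 1,2,3,4,6,7).

6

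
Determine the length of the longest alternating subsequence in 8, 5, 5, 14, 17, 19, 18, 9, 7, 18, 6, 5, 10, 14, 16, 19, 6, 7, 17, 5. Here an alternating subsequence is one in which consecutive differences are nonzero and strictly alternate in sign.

Track the best alternating length ending on an up-step vs a down-step at each position: up/down = 1/1, 1/2, 1/2, 3/1, 3/1, 3/1, 3/4, 3/4, 3/4, 5/4, 3/6, 1/6, 7/6, 7/6, 7/6, 7/1, 7/8, 9/8, 9/8, 1/10.
The maximum over both is 10; one such subsequence is 8, 5, 14, 9, 18, 6, 10, 6, 7, 5.

10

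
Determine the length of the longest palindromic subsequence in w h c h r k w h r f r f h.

One longest palindromic subsequence is hfrfh (positions 2,10,11,12,13); it reads the same forward and backward, and the interval DP gives dp[1][13] = 5.

5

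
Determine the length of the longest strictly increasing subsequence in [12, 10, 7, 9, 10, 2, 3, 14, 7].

Let dp[i] be the longest increasing subsequence ending at position i. Then dp = [1, 1, 1, 2, 3, 1, 2, 4, 3].
The maximum is 4; one witness is 7, 9, 10, 14 at positions 3,4,5,8.

4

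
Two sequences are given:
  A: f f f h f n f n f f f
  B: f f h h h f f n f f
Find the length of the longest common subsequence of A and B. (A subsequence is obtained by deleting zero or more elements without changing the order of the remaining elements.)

8

A longest common subsequence is ffhffnff (length 8); the LCS DP confirms no longer common subsequence exists.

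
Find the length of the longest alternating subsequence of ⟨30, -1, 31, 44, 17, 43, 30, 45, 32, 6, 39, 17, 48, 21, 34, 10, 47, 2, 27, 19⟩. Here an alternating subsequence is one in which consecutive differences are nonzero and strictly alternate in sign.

18

Track the best alternating length ending on an up-step vs a down-step at each position: up/down = 1/1, 1/2, 3/1, 3/1, 3/4, 5/4, 5/6, 7/1, 7/8, 3/8, 9/8, 9/10, 11/1, 11/12, 13/12, 9/14, 15/12, 3/16, 17/16, 17/18.
The maximum over both is 18; one such subsequence is 30, -1, 31, 17, 43, 30, 45, 32, 39, 17, 48, 21, 34, 10, 47, 2, 27, 19.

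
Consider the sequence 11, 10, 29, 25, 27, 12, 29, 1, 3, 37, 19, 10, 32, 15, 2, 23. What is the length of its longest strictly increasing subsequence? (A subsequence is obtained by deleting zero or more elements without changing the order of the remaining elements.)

One longest increasing subsequence is 11, 25, 27, 29, 37 (positions 1,4,5,7,10), of length 5; no longer one exists.

5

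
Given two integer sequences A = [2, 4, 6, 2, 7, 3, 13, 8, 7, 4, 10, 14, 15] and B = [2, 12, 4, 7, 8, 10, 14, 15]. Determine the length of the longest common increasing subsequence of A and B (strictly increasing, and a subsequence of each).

For each value that appears in both, track the longest common increasing run ending there.
The best achievable length is 7; one witness is 2, 4, 7, 8, 10, 14, 15 (A-positions 1,2,5,8,11,12,13, B-positions 1,3,4,5,6,7,8).

7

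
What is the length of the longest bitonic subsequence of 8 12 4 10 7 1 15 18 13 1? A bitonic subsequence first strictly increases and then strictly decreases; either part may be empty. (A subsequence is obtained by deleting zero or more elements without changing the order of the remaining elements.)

Let inc[i] be the LIS ending at i and dec[i] the longest strictly decreasing subsequence starting at i. inc = [1, 2, 1, 2, 2, 1, 3, 4, 3, 1], dec = [3, 4, 2, 3, 2, 1, 3, 3, 2, 1].
max_i inc[i]+dec[i]−1 = 6, with one witness 8, 12, 15, 18, 13, 1.

6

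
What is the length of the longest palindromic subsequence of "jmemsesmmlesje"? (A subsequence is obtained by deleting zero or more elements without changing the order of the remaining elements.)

9

One longest palindromic subsequence is jemsesmej (positions 1,3,4,5,6,7,9,11,13); it reads the same forward and backward, and the interval DP gives dp[1][14] = 9.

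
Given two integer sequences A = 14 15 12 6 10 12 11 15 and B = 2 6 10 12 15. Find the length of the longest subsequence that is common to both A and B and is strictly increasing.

4

For each value that appears in both, track the longest common increasing run ending there.
The best achievable length is 4; one witness is 6, 10, 12, 15 (A-positions 4,5,6,8, B-positions 2,3,4,5).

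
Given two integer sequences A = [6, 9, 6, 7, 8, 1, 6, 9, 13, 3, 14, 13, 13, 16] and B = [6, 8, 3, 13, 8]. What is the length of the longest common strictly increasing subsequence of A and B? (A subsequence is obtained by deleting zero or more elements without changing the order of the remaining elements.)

3

A longest common strictly increasing subsequence is 6, 8, 13 (length 3); it appears in order in both A and B, and no longer such subsequence exists.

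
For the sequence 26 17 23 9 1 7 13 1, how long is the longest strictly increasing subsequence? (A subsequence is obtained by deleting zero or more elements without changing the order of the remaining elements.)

3

Scanning left to right, the best length ending at each element is: 26→1, 17→1, 23→2, 9→1, 1→1, 7→2, 13→3, 1→1.
So the longest increasing subsequence has length 3, e.g. 1, 7, 13.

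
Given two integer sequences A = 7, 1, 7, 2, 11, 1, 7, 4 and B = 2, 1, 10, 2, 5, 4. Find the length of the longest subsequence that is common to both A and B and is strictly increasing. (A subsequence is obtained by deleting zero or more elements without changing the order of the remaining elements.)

A longest common strictly increasing subsequence is 1, 2, 4 (length 3); it appears in order in both A and B, and no longer such subsequence exists.

3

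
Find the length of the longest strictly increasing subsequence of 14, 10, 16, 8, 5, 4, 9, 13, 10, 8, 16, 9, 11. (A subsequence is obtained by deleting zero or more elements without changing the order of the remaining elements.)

4

Let dp[i] be the longest increasing subsequence ending at position i. Then dp = [1, 1, 2, 1, 1, 1, 2, 3, 3, 2, 4, 3, 4].
The maximum is 4; one witness is 8, 9, 13, 16 at positions 4,7,8,11.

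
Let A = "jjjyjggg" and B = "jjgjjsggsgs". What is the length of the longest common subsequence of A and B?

Backtracking the LCS table gives one alignment: j (A1,B1) → j (A2,B2) → j (A3,B4) → j (A5,B5) → g (A6,B7) → g (A7,B8) → g (A8,B10).
So the longest common subsequence has length 7.

7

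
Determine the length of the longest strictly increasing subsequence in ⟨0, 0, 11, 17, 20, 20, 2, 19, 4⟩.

4

One longest increasing subsequence is 0, 11, 17, 20 (positions 1,3,4,5), of length 4; no longer one exists.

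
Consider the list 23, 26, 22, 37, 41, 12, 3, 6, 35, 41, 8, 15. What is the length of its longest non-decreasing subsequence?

5

Let dp[i] be the longest non-decreasing subsequence ending at position i. Then dp = [1, 2, 1, 3, 4, 1, 1, 2, 3, 5, 3, 4].
The maximum is 5; one witness is 23, 26, 37, 41, 41 at positions 1,2,4,5,10.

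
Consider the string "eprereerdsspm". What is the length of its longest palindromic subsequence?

One longest palindromic subsequence is preeerp (positions 2,3,4,6,7,8,12); it reads the same forward and backward, and the interval DP gives dp[1][13] = 7.

7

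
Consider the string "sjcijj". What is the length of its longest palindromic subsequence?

Using dp[i][j] = 2 + dp[i+1][j−1] if the ends match, else max(dp[i+1][j], dp[i][j−1]):
dp[1][6] = 3. A witness is jjj at positions 2,5,6.

3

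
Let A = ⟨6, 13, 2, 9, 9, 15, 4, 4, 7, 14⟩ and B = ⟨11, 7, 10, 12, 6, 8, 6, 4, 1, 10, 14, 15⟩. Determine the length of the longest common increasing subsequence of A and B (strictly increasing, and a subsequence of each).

2

A longest common strictly increasing subsequence is 7, 14 (length 2); it appears in order in both A and B, and no longer such subsequence exists.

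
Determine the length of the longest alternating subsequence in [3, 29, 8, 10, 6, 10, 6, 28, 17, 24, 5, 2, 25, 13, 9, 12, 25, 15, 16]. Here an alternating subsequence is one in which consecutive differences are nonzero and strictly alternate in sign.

16

A longest alternating subsequence is 3, 29, 8, 10, 6, 10, 6, 28, 17, 24, 5, 25, 13, 25, 15, 16 (positions 1,2,3,4,5,6,7,8,9,10,11,13,14,17,18,19); its 15 consecutive differences strictly alternate in sign, and length 16 is optimal.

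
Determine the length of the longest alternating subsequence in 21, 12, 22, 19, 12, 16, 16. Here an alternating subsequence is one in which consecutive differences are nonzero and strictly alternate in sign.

A longest alternating subsequence is 21, 12, 22, 12, 16 (positions 1,2,3,5,6); its 4 consecutive differences strictly alternate in sign, and length 5 is optimal.

5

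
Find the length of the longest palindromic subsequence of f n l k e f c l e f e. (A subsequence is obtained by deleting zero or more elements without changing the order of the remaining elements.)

One longest palindromic subsequence is efefe (positions 5,6,9,10,11); it reads the same forward and backward, and the interval DP gives dp[1][11] = 5.

5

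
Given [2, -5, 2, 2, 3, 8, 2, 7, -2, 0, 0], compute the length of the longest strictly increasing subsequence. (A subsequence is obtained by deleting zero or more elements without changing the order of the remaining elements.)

One longest increasing subsequence is -5, 2, 3, 8 (positions 2,3,5,6), of length 4; no longer one exists.

4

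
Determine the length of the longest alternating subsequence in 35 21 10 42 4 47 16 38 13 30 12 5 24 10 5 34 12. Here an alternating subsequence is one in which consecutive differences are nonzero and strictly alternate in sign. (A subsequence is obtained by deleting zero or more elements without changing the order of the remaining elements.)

Track the best alternating length ending on an up-step vs a down-step at each position: up/down = 1/1, 1/2, 1/2, 3/1, 1/4, 5/1, 5/6, 7/6, 5/8, 9/8, 5/10, 5/10, 11/10, 11/12, 5/12, 13/8, 13/14.
The maximum over both is 14; one such subsequence is 35, 21, 42, 4, 47, 16, 38, 13, 30, 12, 24, 10, 34, 12.

14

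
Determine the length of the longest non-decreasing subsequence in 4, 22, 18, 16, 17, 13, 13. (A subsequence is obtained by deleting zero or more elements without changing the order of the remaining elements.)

Let dp[i] be the longest non-decreasing subsequence ending at position i. Then dp = [1, 2, 2, 2, 3, 2, 3].
The maximum is 3; one witness is 4, 16, 17 at positions 1,4,5.

3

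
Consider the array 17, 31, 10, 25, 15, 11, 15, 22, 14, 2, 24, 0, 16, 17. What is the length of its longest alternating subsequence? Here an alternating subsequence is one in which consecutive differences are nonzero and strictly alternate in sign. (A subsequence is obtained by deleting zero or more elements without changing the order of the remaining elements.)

10

Track the best alternating length ending on an up-step vs a down-step at each position: up/down = 1/1, 2/1, 1/3, 4/3, 4/5, 4/5, 6/5, 6/5, 6/7, 1/7, 8/5, 1/9, 10/9, 10/9.
The maximum over both is 10; one such subsequence is 17, 31, 10, 25, 11, 15, 14, 24, 0, 16.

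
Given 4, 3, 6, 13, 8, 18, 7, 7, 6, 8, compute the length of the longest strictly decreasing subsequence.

Let dp[i] be the longest decreasing subsequence ending at position i. Then dp = [1, 2, 1, 1, 2, 1, 3, 3, 4, 2].
The maximum is 4; one witness is 13, 8, 7, 6 at positions 4,5,7,9.

4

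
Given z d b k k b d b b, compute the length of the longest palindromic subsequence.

6

Using dp[i][j] = 2 + dp[i+1][j−1] if the ends match, else max(dp[i+1][j], dp[i][j−1]):
dp[1][9] = 6. A witness is dbkkbd at positions 2,3,4,5,6,7.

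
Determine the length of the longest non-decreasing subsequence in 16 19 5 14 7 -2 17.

Scanning left to right, the best length ending at each element is: 16→1, 19→2, 5→1, 14→2, 7→2, -2→1, 17→3.
So the longest non-decreasing subsequence has length 3, e.g. 5, 14, 17.

3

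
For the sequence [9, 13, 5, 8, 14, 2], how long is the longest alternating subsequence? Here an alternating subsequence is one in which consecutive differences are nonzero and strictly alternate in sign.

Track the best alternating length ending on an up-step vs a down-step at each position: up/down = 1/1, 2/1, 1/3, 4/3, 4/1, 1/5.
The maximum over both is 5; one such subsequence is 9, 13, 5, 8, 2.

5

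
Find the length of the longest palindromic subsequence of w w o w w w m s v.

5

One longest palindromic subsequence is wwwww (positions 1,2,4,5,6); it reads the same forward and backward, and the interval DP gives dp[1][9] = 5.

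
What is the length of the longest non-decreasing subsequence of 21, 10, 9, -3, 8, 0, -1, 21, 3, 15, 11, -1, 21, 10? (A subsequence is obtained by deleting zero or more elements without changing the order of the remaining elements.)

Let dp[i] be the longest non-decreasing subsequence ending at position i. Then dp = [1, 1, 1, 1, 2, 2, 2, 3, 3, 4, 4, 3, 5, 4].
The maximum is 5; one witness is -3, 0, 3, 15, 21 at positions 4,6,9,10,13.

5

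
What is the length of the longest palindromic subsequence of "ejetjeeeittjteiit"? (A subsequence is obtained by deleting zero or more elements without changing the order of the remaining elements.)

Using dp[i][j] = 2 + dp[i+1][j−1] if the ends match, else max(dp[i+1][j], dp[i][j−1]):
dp[1][17] = 9. A witness is etjeeejte at positions 3,4,5,6,7,8,12,13,14.

9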